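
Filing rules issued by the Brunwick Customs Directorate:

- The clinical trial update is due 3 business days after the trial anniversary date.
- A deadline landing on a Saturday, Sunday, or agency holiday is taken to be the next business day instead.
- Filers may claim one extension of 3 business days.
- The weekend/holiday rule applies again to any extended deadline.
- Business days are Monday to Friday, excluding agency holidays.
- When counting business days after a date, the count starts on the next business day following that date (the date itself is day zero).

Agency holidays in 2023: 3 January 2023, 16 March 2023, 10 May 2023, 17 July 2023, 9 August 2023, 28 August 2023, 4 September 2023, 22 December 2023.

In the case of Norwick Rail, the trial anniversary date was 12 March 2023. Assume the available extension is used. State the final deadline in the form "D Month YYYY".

3 business days after 12 March 2023, excluding weekends and holidays, is 15 March 2023.
Since 15 March 2023 is a Wednesday and not a holiday, the date is unchanged.
The 3-business-day extension runs from 15 March 2023 to 21 March 2023.
21 March 2023 (Tuesday) is already a business day.
Deadline: 21 March 2023.

21 March 2023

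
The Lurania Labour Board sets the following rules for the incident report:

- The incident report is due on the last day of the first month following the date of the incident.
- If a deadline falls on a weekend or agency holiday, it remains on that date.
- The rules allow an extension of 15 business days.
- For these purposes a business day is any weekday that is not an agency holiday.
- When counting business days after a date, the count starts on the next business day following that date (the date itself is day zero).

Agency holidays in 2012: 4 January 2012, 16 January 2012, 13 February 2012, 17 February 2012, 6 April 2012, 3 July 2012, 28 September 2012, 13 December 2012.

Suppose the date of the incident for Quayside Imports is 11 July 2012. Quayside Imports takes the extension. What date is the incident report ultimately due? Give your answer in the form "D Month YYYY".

21 September 2012

The first month after 11 July 2012 is August 2012, whose last day is 31 August 2012.
No adjustment is made for weekends or holidays, so 31 August 2012 stands.
Applying the 15-business-day extension: 15 business days after 31 August 2012 is 21 September 2012.
21 September 2012 is a Friday; no weekend or holiday adjustment applies.
So the filing is due 21 September 2012.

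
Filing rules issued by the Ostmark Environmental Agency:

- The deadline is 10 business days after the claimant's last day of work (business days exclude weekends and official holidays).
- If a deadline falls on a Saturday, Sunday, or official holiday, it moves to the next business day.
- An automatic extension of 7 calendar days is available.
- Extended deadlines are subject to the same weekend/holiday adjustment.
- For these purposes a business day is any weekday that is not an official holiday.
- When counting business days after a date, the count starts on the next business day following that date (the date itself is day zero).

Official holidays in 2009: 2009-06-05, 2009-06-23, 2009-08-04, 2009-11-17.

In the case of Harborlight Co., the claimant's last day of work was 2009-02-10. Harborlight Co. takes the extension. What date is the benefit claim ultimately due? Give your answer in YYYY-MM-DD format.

10 business days after 2009-02-10, excluding weekends and holidays, is 2009-02-24.
2009-02-24 is a Tuesday and not a listed holiday, so it stands.
With the 7-day extension, 2009-02-24 becomes 2009-03-03.
Since 2009-03-03 is a Tuesday and not a holiday, the date is unchanged.
The final due date is 2009-03-03.

2009-03-03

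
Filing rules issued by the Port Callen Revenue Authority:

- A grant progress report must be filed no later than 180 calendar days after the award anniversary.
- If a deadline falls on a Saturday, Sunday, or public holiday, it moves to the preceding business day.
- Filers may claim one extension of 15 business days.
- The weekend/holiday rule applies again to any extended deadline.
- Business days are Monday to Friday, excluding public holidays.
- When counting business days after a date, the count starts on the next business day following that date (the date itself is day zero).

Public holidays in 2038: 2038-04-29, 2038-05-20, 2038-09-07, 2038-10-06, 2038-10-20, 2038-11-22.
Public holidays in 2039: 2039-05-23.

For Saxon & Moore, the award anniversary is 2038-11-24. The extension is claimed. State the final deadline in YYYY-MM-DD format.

2039-06-13

Adding 180 calendar days to 2038-11-24 gives 2039-05-23.
Because 2039-05-23 is a listed holiday, the deadline becomes 2039-05-20 (Friday).
The 15-business-day extension runs from 2039-05-20 to 2039-06-13.
2039-06-13 falls on a Monday, which is a business day, so no adjustment is needed.
The final due date is 2039-06-13.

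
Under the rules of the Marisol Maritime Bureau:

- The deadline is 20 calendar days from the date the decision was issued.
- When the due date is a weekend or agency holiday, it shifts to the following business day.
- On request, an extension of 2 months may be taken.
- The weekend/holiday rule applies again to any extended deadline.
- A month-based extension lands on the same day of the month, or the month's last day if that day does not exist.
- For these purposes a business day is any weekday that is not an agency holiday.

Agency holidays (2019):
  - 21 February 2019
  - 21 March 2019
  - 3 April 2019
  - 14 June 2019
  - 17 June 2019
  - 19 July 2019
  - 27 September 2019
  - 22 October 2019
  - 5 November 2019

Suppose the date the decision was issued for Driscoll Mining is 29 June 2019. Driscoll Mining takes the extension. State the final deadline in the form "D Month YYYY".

23 September 2019

20 calendar days after 29 June 2019 is 19 July 2019.
19 July 2019 is a listed holiday; the next business day is 22 July 2019 (Monday).
The 2 months extension carries 22 July 2019 to 22 September 2019.
22 September 2019 falls on a Sunday. Rolling to the next business day gives 23 September 2019, a Monday.
The final due date is 23 September 2019.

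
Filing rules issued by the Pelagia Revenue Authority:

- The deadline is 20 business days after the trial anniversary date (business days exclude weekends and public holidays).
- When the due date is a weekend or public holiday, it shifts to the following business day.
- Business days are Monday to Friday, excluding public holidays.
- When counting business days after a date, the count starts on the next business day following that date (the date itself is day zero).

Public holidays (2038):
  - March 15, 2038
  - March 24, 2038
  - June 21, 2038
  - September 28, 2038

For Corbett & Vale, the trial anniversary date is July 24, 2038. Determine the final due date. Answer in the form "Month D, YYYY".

August 20, 2038

Starting the day after July 24, 2038 and counting 20 business days lands on August 20, 2038.
August 20, 2038 (Friday) is already a business day.
So the filing is due August 20, 2038.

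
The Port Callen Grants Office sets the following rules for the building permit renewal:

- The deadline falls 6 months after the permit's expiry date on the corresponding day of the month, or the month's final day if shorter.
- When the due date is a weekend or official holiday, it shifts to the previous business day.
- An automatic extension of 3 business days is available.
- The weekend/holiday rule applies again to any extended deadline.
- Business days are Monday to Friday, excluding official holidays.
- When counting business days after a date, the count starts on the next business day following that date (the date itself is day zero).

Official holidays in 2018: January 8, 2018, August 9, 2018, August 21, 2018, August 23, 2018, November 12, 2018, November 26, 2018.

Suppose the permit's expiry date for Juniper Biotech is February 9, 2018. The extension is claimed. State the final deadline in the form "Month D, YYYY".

6 months from February 9, 2018 is August 9, 2018.
August 9, 2018 falls on a listed holiday. Rolling to the preceding business day gives August 8, 2018, a Wednesday.
Applying the 3-business-day extension: 3 business days after August 8, 2018 is August 14, 2018.
Since August 14, 2018 is a Tuesday and not a holiday, the date is unchanged.
So the filing is due August 14, 2018.

August 14, 2018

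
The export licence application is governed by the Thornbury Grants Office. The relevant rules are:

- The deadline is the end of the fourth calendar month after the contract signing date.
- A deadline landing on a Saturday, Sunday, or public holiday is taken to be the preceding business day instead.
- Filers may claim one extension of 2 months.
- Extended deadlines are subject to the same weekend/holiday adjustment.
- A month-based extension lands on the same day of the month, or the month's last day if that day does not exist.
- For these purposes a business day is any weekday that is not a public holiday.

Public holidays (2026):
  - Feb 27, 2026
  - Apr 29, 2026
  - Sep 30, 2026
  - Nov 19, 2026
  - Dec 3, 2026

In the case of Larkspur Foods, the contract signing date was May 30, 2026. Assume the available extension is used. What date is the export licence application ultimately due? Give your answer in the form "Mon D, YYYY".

Nov 27, 2026

4 months after May 30, 2026 falls in September 2026; the last day of that month is Sep 30, 2026.
Sep 30, 2026 is a listed holiday; the preceding business day is Sep 29, 2026 (Tuesday).
Add 2 months to Sep 29, 2026: Nov 29, 2026.
Nov 29, 2026 is a Sunday; the preceding business day is Nov 27, 2026 (Friday).
Deadline: Nov 27, 2026.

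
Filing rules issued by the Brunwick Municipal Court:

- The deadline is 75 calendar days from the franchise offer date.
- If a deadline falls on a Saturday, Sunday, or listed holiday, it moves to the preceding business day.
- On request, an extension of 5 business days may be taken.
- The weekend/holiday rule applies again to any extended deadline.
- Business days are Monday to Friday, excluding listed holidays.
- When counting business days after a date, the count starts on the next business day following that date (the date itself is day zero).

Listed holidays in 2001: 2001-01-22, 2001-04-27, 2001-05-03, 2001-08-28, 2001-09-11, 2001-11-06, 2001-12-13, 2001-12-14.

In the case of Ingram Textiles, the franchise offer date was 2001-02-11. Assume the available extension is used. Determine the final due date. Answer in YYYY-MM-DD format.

2001-05-07

Adding 75 calendar days to 2001-02-11 gives 2001-04-27.
2001-04-27 is a listed holiday; the preceding business day is 2001-04-26 (Thursday).
The 5-business-day extension runs from 2001-04-26 to 2001-05-07.
2001-05-07 (Monday) is already a business day.
Final deadline: 2001-05-07.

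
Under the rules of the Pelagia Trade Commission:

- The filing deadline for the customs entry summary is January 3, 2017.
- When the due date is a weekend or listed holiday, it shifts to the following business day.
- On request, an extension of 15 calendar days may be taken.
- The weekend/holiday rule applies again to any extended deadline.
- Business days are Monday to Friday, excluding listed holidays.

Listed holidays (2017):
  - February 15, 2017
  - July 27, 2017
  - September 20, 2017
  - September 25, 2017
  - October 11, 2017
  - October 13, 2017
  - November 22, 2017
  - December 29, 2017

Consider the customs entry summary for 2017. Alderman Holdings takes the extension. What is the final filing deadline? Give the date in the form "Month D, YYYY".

The stated deadline is January 3, 2017.
Since January 3, 2017 is a Tuesday and not a holiday, the date is unchanged.
Add the 15 calendar-day extension to January 3, 2017: January 18, 2017.
January 18, 2017 (Wednesday) is already a business day.
So the filing is due January 18, 2017.

January 18, 2017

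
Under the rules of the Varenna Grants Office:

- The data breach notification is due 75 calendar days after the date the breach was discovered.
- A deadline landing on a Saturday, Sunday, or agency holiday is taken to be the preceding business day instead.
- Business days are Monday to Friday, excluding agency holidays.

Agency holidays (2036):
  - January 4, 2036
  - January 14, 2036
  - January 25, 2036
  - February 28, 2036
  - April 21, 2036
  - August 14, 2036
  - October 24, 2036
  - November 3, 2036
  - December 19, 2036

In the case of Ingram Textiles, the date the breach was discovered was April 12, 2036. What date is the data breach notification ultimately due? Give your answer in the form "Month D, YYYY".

June 26, 2036

75 calendar days after April 12, 2036 is June 26, 2036.
June 26, 2036 is a Thursday and not a listed holiday, so it stands.
The final due date is June 26, 2036.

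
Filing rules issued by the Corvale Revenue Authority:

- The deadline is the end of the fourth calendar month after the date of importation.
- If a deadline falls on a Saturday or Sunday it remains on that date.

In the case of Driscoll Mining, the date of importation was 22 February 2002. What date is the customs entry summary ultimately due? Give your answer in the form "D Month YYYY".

4 months after 22 February 2002 is June 2002; that month ends on 30 June 2002.
30 June 2002 falls on a Sunday. The rules make no weekend/holiday allowance, so it remains 30 June 2002.
Deadline: 30 June 2002.

30 June 2002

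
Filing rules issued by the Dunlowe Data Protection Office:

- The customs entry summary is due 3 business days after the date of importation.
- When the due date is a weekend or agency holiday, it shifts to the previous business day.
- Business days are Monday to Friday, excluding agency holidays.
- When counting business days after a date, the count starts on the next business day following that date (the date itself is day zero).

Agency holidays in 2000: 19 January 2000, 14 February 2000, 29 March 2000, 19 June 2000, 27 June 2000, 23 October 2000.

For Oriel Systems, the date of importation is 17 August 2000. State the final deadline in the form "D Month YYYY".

22 August 2000

3 business days after 17 August 2000, excluding weekends and holidays, is 22 August 2000.
22 August 2000 falls on a Tuesday, which is a business day, so no adjustment is needed.
So the filing is due 22 August 2000.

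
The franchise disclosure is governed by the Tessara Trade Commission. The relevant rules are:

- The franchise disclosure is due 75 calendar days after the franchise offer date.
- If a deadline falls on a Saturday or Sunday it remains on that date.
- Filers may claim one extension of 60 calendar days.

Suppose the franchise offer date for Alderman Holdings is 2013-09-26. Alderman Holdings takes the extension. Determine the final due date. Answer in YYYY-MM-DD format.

Adding 75 calendar days to 2013-09-26 gives 2013-12-10.
2013-12-10 is a Tuesday; no weekend or holiday adjustment applies.
Applying the 60-calendar-day extension: 2013-12-10 + 60 days = 2014-02-08.
2014-02-08 falls on a Saturday. The rules make no weekend/holiday allowance, so it remains 2014-02-08.
So the filing is due 2014-02-08.

2014-02-08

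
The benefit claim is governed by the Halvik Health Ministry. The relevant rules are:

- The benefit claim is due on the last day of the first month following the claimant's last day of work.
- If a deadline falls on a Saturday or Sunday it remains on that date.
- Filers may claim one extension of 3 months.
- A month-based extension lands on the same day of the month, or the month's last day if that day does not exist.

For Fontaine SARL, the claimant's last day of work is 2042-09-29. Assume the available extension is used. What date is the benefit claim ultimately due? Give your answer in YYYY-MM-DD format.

The first month after 2042-09-29 is October 2042, whose last day is 2042-10-31.
2042-10-31 falls on a Friday. The rules make no weekend/holiday allowance, so it remains 2042-10-31.
Add 3 months to 2042-10-31: 2043-01-31.
2043-01-31 falls on a Saturday. The rules make no weekend/holiday allowance, so it remains 2043-01-31.
Deadline: 2043-01-31.

2043-01-31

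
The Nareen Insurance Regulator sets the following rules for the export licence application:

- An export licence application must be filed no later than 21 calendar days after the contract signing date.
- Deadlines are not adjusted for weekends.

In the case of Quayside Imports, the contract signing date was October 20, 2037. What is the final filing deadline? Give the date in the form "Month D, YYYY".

November 10, 2037

Adding 21 calendar days to October 20, 2037 gives November 10, 2037.
November 10, 2037 falls on a Tuesday. The rules make no weekend/holiday allowance, so it remains November 10, 2037.
So the filing is due November 10, 2037.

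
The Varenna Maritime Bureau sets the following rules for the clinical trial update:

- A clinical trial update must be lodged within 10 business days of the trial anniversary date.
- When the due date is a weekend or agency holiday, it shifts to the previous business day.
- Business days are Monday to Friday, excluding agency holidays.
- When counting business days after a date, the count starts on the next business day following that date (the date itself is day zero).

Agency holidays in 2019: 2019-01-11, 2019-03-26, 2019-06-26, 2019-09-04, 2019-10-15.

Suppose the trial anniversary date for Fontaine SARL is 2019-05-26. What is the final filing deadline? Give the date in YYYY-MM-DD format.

2019-06-07

10 business days after 2019-05-26, excluding weekends and holidays, is 2019-06-07.
2019-06-07 is a Friday and not a listed holiday, so it stands.
The final due date is 2019-06-07.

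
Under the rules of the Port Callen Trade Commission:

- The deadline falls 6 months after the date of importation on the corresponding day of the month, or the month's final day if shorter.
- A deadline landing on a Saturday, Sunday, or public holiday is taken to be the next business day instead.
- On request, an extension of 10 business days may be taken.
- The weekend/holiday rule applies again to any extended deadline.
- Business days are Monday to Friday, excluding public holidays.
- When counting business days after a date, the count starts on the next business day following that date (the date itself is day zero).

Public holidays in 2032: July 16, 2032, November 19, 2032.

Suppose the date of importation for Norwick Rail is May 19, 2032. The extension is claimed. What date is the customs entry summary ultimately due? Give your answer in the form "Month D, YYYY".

6 months after May 19, 2032, on the same day of the month, is November 19, 2032.
November 19, 2032 is a listed holiday, so it moves to the next business day, November 22, 2032 (Monday).
Counting 10 further business days from November 22, 2032 reaches December 6, 2032.
Since December 6, 2032 is a Monday and not a holiday, the date is unchanged.
So the filing is due December 6, 2032.

December 6, 2032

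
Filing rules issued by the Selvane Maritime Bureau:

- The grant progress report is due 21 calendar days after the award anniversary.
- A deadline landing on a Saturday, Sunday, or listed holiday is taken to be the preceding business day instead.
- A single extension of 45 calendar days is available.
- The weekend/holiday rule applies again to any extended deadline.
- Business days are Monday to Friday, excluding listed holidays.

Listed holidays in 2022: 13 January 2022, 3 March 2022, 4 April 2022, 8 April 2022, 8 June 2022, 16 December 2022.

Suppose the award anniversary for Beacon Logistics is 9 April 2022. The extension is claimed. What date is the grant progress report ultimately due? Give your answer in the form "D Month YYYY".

13 June 2022

From 9 April 2022, 21 calendar days later is 30 April 2022.
30 April 2022 falls on a Saturday. Rolling to the preceding business day gives 29 April 2022, a Friday.
The 45-calendar-day extension moves the deadline from 29 April 2022 to 13 June 2022.
13 June 2022 (Monday) is already a business day.
The final due date is 13 June 2022.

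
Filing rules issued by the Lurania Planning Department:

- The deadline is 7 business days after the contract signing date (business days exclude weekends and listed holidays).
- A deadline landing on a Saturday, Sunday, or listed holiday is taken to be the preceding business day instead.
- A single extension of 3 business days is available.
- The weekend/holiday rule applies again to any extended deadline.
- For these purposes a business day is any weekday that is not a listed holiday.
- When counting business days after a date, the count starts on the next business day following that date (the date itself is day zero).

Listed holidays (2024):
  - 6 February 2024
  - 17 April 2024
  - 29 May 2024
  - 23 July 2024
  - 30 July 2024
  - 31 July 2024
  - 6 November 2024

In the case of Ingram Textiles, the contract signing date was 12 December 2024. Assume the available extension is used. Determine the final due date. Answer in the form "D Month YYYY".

26 December 2024

Starting the day after 12 December 2024 and counting 7 business days lands on 23 December 2024.
23 December 2024 falls on a Monday, which is a business day, so no adjustment is needed.
The 3-business-day extension runs from 23 December 2024 to 26 December 2024.
26 December 2024 falls on a Thursday, which is a business day, so no adjustment is needed.
Deadline: 26 December 2024.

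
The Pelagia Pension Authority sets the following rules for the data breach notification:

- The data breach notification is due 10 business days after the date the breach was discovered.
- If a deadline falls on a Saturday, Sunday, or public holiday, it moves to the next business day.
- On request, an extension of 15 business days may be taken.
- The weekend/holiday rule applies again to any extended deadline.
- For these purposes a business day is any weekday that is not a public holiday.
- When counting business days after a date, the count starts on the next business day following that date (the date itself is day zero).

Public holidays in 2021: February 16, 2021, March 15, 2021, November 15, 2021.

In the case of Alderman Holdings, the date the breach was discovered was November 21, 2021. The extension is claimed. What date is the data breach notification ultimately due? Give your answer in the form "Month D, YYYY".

Starting the day after November 21, 2021 and counting 10 business days lands on December 3, 2021.
December 3, 2021 is a Friday and not a listed holiday, so it stands.
The 15-business-day extension runs from December 3, 2021 to December 24, 2021.
December 24, 2021 (Friday) is already a business day.
Deadline: December 24, 2021.

December 24, 2021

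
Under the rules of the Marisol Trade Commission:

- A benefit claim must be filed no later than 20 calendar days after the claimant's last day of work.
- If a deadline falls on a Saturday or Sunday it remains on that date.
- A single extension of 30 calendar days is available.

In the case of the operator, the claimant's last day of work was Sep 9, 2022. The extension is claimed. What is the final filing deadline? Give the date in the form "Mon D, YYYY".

20 calendar days after Sep 9, 2022 is Sep 29, 2022.
Sep 29, 2022 is a Thursday; no weekend or holiday adjustment applies.
The 30-calendar-day extension moves the deadline from Sep 29, 2022 to Oct 29, 2022.
Oct 29, 2022 is a Saturday; no weekend or holiday adjustment applies.
Deadline: Oct 29, 2022.

Oct 29, 2022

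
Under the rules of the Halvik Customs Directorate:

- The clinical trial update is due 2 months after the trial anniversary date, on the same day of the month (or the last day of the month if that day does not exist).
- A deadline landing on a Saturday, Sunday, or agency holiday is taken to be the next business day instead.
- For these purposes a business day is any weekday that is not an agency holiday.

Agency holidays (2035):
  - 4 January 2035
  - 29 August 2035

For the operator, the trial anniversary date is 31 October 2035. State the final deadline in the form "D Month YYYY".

31 December 2035

2 months after 31 October 2035, on the same day of the month, is 31 December 2035.
Since 31 December 2035 is a Monday and not a holiday, the date is unchanged.
Final deadline: 31 December 2035.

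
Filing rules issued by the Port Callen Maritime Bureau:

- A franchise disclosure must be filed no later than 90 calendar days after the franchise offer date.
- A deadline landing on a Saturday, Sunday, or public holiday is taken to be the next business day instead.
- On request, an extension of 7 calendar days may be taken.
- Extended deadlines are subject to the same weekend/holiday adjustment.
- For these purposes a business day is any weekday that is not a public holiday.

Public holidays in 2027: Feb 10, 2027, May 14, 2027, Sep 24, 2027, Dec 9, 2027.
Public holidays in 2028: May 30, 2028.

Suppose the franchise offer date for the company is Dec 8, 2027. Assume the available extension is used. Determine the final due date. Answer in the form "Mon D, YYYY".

From Dec 8, 2027, 90 calendar days later is Mar 7, 2028.
Mar 7, 2028 (Tuesday) is already a business day.
The 7-calendar-day extension moves the deadline from Mar 7, 2028 to Mar 14, 2028.
Mar 14, 2028 (Tuesday) is already a business day.
Deadline: Mar 14, 2028.

Mar 14, 2028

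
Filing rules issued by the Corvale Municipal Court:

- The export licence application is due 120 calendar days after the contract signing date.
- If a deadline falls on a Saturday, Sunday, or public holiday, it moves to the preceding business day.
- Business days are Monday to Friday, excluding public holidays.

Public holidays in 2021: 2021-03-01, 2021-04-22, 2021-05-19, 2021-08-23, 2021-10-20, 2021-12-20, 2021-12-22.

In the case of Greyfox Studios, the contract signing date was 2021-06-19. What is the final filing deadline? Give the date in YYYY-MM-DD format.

2021-10-15

Adding 120 calendar days to 2021-06-19 gives 2021-10-17.
Because 2021-10-17 is a Sunday, the deadline becomes 2021-10-15 (Friday).
The final due date is 2021-10-15.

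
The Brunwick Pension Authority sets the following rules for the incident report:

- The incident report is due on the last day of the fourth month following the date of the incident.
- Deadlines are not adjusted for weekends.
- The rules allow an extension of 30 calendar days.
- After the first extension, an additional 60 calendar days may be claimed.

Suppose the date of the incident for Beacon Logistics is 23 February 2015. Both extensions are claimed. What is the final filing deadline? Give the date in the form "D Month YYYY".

4 months after 23 February 2015 falls in June 2015; the last day of that month is 30 June 2015.
30 June 2015 is a Tuesday; no weekend or holiday adjustment applies.
With the 30-day extension, 30 June 2015 becomes 30 July 2015.
No adjustment is made for weekends or holidays, so 30 July 2015 stands.
Applying the 60-calendar-day extension: 30 July 2015 + 60 days = 28 September 2015.
28 September 2015 falls on a Monday. The rules make no weekend/holiday allowance, so it remains 28 September 2015.
So the filing is due 28 September 2015.

28 September 2015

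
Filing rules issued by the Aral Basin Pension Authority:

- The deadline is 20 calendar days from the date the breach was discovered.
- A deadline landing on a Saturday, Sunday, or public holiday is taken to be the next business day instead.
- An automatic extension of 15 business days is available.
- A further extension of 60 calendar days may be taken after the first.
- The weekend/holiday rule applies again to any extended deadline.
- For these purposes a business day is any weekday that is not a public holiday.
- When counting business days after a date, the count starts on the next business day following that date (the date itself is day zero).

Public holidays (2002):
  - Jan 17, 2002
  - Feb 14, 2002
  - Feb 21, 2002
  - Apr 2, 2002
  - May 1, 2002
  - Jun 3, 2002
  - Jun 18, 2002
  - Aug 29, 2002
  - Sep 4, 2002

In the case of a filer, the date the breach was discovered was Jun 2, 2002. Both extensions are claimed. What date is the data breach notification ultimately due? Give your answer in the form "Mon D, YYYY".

Sep 13, 2002

20 calendar days after Jun 2, 2002 is Jun 22, 2002.
Because Jun 22, 2002 is a Saturday, the deadline becomes Jun 24, 2002 (Monday).
Applying the 15-business-day extension: 15 business days after Jun 24, 2002 is Jul 15, 2002.
Since Jul 15, 2002 is a Monday and not a holiday, the date is unchanged.
With the 60-day extension, Jul 15, 2002 becomes Sep 13, 2002.
Sep 13, 2002 falls on a Friday, which is a business day, so no adjustment is needed.
Deadline: Sep 13, 2002.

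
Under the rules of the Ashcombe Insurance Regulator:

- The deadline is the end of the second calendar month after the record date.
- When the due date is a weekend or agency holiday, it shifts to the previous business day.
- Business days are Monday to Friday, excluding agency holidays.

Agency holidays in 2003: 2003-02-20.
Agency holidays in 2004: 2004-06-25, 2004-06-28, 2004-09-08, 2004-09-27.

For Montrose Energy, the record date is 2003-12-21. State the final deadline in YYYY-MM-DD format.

The second month after 2003-12-21 is February 2004, whose last day is 2004-02-29.
2004-02-29 is a Sunday, so it moves to the preceding business day, 2004-02-27 (Friday).
So the filing is due 2004-02-27.

2004-02-27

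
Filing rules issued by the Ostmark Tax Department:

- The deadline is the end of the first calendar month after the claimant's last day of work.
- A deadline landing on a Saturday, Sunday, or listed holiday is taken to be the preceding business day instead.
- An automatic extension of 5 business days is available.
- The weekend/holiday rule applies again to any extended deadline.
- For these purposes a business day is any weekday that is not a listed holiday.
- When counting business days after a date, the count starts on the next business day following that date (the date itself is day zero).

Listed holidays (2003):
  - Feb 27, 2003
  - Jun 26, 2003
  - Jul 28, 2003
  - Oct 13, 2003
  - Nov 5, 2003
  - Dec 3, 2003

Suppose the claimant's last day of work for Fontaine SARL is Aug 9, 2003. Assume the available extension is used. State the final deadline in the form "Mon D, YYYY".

1 month after Aug 9, 2003 is September 2003; that month ends on Sep 30, 2003.
Sep 30, 2003 falls on a Tuesday, which is a business day, so no adjustment is needed.
Applying the 5-business-day extension: 5 business days after Sep 30, 2003 is Oct 7, 2003.
Oct 7, 2003 is a Tuesday and not a listed holiday, so it stands.
Final deadline: Oct 7, 2003.

Oct 7, 2003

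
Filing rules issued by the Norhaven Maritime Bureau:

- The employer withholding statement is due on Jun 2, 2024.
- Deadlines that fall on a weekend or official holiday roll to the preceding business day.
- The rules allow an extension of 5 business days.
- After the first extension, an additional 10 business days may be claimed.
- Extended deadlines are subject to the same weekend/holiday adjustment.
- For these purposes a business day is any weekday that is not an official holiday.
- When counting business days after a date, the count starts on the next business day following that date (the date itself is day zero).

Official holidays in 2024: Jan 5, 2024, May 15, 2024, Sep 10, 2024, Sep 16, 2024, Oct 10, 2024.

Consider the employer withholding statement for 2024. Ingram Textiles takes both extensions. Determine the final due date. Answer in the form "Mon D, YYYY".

Jun 21, 2024

Start from the fixed due date, Jun 2, 2024.
Jun 2, 2024 falls on a Sunday. Rolling to the preceding business day gives May 31, 2024, a Friday.
Counting 5 further business days from May 31, 2024 reaches Jun 7, 2024.
Since Jun 7, 2024 is a Friday and not a holiday, the date is unchanged.
Counting 10 further business days from Jun 7, 2024 reaches Jun 21, 2024.
Jun 21, 2024 is a Friday and not a listed holiday, so it stands.
Final deadline: Jun 21, 2024.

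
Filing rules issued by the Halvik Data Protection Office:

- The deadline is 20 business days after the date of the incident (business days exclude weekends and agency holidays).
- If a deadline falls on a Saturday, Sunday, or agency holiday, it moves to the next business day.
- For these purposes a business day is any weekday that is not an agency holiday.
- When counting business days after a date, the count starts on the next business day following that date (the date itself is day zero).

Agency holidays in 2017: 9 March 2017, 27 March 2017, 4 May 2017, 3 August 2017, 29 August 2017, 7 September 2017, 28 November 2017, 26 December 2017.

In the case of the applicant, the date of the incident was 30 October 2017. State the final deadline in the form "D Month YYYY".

Counting 20 business days after 30 October 2017 (skipping weekends and listed holidays) reaches 27 November 2017.
27 November 2017 falls on a Monday, which is a business day, so no adjustment is needed.
The final due date is 27 November 2017.

27 November 2017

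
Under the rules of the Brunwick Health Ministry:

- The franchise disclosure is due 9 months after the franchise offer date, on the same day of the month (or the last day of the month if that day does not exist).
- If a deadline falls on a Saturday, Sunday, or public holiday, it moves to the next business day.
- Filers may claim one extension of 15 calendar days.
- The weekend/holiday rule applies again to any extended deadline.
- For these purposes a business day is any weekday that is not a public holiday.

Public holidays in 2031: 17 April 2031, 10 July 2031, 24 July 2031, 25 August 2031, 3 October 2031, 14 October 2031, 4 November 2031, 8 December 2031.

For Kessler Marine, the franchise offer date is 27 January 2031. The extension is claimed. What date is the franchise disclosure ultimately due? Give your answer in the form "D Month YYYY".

Moving 9 months forward from 27 January 2031 on the corresponding day gives 27 October 2031.
27 October 2031 falls on a Monday, which is a business day, so no adjustment is needed.
With the 15-day extension, 27 October 2031 becomes 11 November 2031.
11 November 2031 falls on a Tuesday, which is a business day, so no adjustment is needed.
The final due date is 11 November 2031.

11 November 2031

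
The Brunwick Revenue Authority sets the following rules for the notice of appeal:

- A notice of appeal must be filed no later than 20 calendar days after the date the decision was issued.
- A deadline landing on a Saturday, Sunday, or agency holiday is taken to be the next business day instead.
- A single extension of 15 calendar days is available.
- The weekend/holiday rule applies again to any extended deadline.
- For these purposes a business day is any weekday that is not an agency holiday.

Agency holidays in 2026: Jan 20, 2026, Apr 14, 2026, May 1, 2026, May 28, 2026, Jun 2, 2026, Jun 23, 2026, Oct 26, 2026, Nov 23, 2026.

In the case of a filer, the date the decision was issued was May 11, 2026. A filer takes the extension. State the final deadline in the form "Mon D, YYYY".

Adding 20 calendar days to May 11, 2026 gives May 31, 2026.
May 31, 2026 falls on a Sunday. Rolling to the next business day gives Jun 1, 2026, a Monday.
The 15-calendar-day extension moves the deadline from Jun 1, 2026 to Jun 16, 2026.
Jun 16, 2026 falls on a Tuesday, which is a business day, so no adjustment is needed.
Final deadline: Jun 16, 2026.

Jun 16, 2026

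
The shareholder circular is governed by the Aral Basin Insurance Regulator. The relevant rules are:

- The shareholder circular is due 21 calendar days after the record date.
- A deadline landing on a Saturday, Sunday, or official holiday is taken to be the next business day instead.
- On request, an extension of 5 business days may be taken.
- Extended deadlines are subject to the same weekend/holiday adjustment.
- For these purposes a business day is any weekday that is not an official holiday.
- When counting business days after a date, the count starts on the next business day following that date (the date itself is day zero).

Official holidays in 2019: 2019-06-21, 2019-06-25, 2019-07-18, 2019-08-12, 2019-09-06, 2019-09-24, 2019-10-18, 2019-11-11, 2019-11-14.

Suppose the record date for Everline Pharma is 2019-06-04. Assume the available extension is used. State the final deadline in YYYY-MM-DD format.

2019-07-03

From 2019-06-04, 21 calendar days later is 2019-06-25.
2019-06-25 falls on a listed holiday. Rolling to the next business day gives 2019-06-26, a Wednesday.
Applying the 5-business-day extension: 5 business days after 2019-06-26 is 2019-07-03.
2019-07-03 (Wednesday) is already a business day.
The final due date is 2019-07-03.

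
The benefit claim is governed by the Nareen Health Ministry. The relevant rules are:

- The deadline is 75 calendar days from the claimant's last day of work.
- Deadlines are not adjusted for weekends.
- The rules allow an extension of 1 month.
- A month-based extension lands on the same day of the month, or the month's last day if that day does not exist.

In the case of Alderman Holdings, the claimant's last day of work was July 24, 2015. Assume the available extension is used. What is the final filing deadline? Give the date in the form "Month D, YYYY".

November 7, 2015

75 calendar days after July 24, 2015 is October 7, 2015.
October 7, 2015 falls on a Wednesday. The rules make no weekend/holiday allowance, so it remains October 7, 2015.
Applying the 1 month extension: 1 month after October 7, 2015 is November 7, 2015.
November 7, 2015 is a Saturday; no weekend or holiday adjustment applies.
Deadline: November 7, 2015.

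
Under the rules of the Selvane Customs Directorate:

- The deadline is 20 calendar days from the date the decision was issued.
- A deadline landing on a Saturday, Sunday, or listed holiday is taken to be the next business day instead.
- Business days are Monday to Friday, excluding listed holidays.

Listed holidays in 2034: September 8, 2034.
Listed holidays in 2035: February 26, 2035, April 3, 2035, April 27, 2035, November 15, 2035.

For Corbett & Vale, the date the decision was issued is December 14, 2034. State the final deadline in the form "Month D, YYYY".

January 3, 2035

From December 14, 2034, 20 calendar days later is January 3, 2035.
January 3, 2035 falls on a Wednesday, which is a business day, so no adjustment is needed.
Final deadline: January 3, 2035.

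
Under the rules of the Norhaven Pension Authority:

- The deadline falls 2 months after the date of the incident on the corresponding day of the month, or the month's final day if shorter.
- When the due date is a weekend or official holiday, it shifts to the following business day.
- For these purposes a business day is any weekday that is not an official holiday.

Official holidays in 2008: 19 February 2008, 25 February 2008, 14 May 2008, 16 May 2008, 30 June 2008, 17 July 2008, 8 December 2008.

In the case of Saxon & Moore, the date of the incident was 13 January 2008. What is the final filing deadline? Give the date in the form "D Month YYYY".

2 months after 13 January 2008, on the same day of the month, is 13 March 2008.
Since 13 March 2008 is a Thursday and not a holiday, the date is unchanged.
So the filing is due 13 March 2008.

13 March 2008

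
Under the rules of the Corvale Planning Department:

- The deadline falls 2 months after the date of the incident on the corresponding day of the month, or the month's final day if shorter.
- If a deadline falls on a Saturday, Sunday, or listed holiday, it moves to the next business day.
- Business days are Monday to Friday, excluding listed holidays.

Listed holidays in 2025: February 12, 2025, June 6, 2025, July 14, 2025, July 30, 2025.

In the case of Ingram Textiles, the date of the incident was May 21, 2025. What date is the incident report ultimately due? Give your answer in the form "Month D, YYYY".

July 21, 2025

Moving 2 months forward from May 21, 2025 on the corresponding day gives July 21, 2025.
July 21, 2025 is a Monday and not a listed holiday, so it stands.
Final deadline: July 21, 2025.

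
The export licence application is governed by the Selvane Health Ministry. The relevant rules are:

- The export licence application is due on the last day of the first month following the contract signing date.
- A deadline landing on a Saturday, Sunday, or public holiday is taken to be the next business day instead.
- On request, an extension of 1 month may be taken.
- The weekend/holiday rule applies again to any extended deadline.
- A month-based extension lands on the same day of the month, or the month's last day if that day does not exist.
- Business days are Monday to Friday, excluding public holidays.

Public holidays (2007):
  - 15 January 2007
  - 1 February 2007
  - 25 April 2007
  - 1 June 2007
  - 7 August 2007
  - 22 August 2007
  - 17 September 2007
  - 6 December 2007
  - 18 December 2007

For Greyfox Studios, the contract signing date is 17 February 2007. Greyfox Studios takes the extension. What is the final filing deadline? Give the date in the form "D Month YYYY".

1 month after 17 February 2007 falls in March 2007; the last day of that month is 31 March 2007.
Because 31 March 2007 is a Saturday, the deadline becomes 2 April 2007 (Monday).
Applying the 1 month extension: 1 month after 2 April 2007 is 2 May 2007.
2 May 2007 falls on a Wednesday, which is a business day, so no adjustment is needed.
So the filing is due 2 May 2007.

2 May 2007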